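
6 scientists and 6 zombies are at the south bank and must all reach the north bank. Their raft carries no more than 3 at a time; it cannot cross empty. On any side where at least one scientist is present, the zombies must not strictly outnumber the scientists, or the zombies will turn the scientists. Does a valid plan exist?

No

Following every safe sequence of crossings from the start, the most of the 12 that can be at the north bank as the raft arrives there on crossings 1, 3, 5 is 3, 5, 6 respectively; the best ever achieved is 6 of 12.
From crossing 7 on, no configuration arises that was not already reachable earlier: only 17 distinct safe configurations (who is on which side, and where the raft is) can ever be reached, none of them has everyone across, and every continuation just revisits them. They are: 0 scientists + 0 zombies across (raft back at the start); 0 scientists + 1 zombie across (raft there); 0 scientists + 1 zombie across (raft back at the start); 0 scientists + 2 zombies across (raft there); 0 scientists + 2 zombies across (raft back at the start); 0 scientists + 3 zombies across (raft there); 0 scientists + 3 zombies across (raft back at the start); 0 scientists + 4 zombies across (raft there); 0 scientists + 4 zombies across (raft back at the start); 0 scientists + 5 zombies across (raft there); 0 scientists + 5 zombies across (raft back at the start); 0 scientists + 6 zombies across (raft there); 1 scientist + 1 zombie across (raft there); 1 scientist + 1 zombie across (raft back at the start); 2 scientists + 2 zombies across (raft there); 2 scientists + 2 zombies across (raft back at the start); 3 scientists + 3 zombies across (raft there). So no valid plan exists.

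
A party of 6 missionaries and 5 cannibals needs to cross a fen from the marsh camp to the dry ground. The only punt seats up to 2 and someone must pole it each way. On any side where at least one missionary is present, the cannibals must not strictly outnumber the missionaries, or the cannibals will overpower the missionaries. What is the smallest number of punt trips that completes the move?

19

Counting alone: each trip to the dry ground takes at most 2 across and each return brings at least 1 back, so after t trips out (and t−1 returns) at most 2t − (t−1) of the 11 are across; that first reaches 11 at t = 10, so at least 19 crossings are needed.
The plan below uses exactly 19 crossings, so it is optimal:
1. 2 cannibals → the dry ground.  (the marsh camp: 6M 3C; the dry ground: 0M 2C)
2. 1 cannibal ← the marsh camp.  (the marsh camp: 6M 4C; the dry ground: 0M 1C)
3. 2 cannibals → the dry ground.  (the marsh camp: 6M 2C; the dry ground: 0M 3C)
4. 1 cannibal ← the marsh camp.  (the marsh camp: 6M 3C; the dry ground: 0M 2C)
5. 2 missionaries → the dry ground.  (the marsh camp: 4M 3C; the dry ground: 2M 2C)
6. 1 cannibal ← the marsh camp.  (the marsh camp: 4M 4C; the dry ground: 2M 1C)
7. 1 missionary and 1 cannibal → the dry ground.  (the marsh camp: 3M 3C; the dry ground: 3M 2C)
8. 1 missionary ← the marsh camp.  (the marsh camp: 4M 3C; the dry ground: 2M 2C)
9. 1 missionary and 1 cannibal → the dry ground.  (the marsh camp: 3M 2C; the dry ground: 3M 3C)
10. 1 cannibal ← the marsh camp.  (the marsh camp: 3M 3C; the dry ground: 3M 2C)
11. 1 missionary and 1 cannibal → the dry ground.  (the marsh camp: 2M 2C; the dry ground: 4M 3C)
12. 1 missionary ← the marsh camp.  (the marsh camp: 3M 2C; the dry ground: 3M 3C)
13. 1 missionary and 1 cannibal → the dry ground.  (the marsh camp: 2M 1C; the dry ground: 4M 4C)
14. 1 cannibal ← the marsh camp.  (the marsh camp: 2M 2C; the dry ground: 4M 3C)
15. 1 missionary and 1 cannibal → the dry ground.  (the marsh camp: 1M 1C; the dry ground: 5M 4C)
16. 1 missionary ← the marsh camp.  (the marsh camp: 2M 1C; the dry ground: 4M 4C)
17. 1 missionary and 1 cannibal → the dry ground.  (the marsh camp: 1M 0C; the dry ground: 5M 5C)
18. 1 cannibal ← the marsh camp.  (the marsh camp: 1M 1C; the dry ground: 5M 4C)
19. 1 missionary and 1 cannibal → the dry ground.  (the marsh camp: 0M 0C; the dry ground: 6M 5C)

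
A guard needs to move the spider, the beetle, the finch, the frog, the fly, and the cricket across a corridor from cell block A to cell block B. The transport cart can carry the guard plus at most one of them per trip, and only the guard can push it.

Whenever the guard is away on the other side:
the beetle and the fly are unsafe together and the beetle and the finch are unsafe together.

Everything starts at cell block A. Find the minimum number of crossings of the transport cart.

13

Counting alone: the guard can take at most 1 across per trip to cell block B, so moving all 6 needs at least 6 loaded trips out, with a return between consecutive ones — at least 11 crossings.
The safety rule pushes this higher. Following every safe sequence of crossings, the most of the 6 that can be at cell block B as the transport cart arrives there on crossing 11 is 5 — never all 6.
So no plan with fewer than 13 crossings exists, and this one achieves 13:
1. Guard goes to cell block B with the beetle.  [cell block A: the cricket, the finch, the fly, the frog, the spider | cell block B: the beetle]
2. Guard goes back to cell block A alone.  [cell block A: the cricket, the finch, the fly, the frog, the spider | cell block B: the beetle]
3. Guard goes to cell block B with the spider.  [cell block A: the cricket, the finch, the fly, the frog | cell block B: the beetle, the spider]
4. Guard goes back to cell block A alone.  [cell block A: the cricket, the finch, the fly, the frog | cell block B: the beetle, the spider]
5. Guard goes to cell block B with the finch.  [cell block A: the cricket, the fly, the frog | cell block B: the beetle, the finch, the spider]
6. Guard goes back to cell block A with the beetle.  [cell block A: the beetle, the cricket, the fly, the frog | cell block B: the finch, the spider]
7. Guard goes to cell block B with the fly.  [cell block A: the beetle, the cricket, the frog | cell block B: the finch, the fly, the spider]
8. Guard goes back to cell block A alone.  [cell block A: the beetle, the cricket, the frog | cell block B: the finch, the fly, the spider]
9. Guard goes to cell block B with the frog.  [cell block A: the beetle, the cricket | cell block B: the finch, the fly, the frog, the spider]
10. Guard goes back to cell block A alone.  [cell block A: the beetle, the cricket | cell block B: the finch, the fly, the frog, the spider]
11. Guard goes to cell block B with the cricket.  [cell block A: the beetle | cell block B: the cricket, the finch, the fly, the frog, the spider]
12. Guard goes back to cell block A alone.  [cell block A: the beetle | cell block B: the cricket, the finch, the fly, the frog, the spider]
13. Guard goes to cell block B with the beetle.  [cell block A: — | cell block B: the beetle, the cricket, the finch, the fly, the frog, the spider]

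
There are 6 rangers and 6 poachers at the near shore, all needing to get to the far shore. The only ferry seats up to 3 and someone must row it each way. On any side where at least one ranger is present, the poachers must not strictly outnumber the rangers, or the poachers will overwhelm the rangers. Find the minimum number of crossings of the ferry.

impossible

Following every safe sequence of crossings from the start, the most of the 12 that can be at the far shore as the ferry arrives there on crossings 1, 3, 5 is 3, 5, 6 respectively; the best ever achieved is 6 of 12.
From crossing 7 on, no configuration arises that was not already reachable earlier: only 17 distinct safe configurations (who is on which side, and where the ferry is) can ever be reached, none of them has everyone across, and every continuation just revisits them. They are: 0 rangers + 0 poachers across (ferry back at the start); 0 rangers + 1 poacher across (ferry there); 0 rangers + 1 poacher across (ferry back at the start); 0 rangers + 2 poachers across (ferry there); 0 rangers + 2 poachers across (ferry back at the start); 0 rangers + 3 poachers across (ferry there); 0 rangers + 3 poachers across (ferry back at the start); 0 rangers + 4 poachers across (ferry there); 0 rangers + 4 poachers across (ferry back at the start); 0 rangers + 5 poachers across (ferry there); 0 rangers + 5 poachers across (ferry back at the start); 0 rangers + 6 poachers across (ferry there); 1 ranger + 1 poacher across (ferry there); 1 ranger + 1 poacher across (ferry back at the start); 2 rangers + 2 poachers across (ferry there); 2 rangers + 2 poachers across (ferry back at the start); 3 rangers + 3 poachers across (ferry there). So no valid plan exists.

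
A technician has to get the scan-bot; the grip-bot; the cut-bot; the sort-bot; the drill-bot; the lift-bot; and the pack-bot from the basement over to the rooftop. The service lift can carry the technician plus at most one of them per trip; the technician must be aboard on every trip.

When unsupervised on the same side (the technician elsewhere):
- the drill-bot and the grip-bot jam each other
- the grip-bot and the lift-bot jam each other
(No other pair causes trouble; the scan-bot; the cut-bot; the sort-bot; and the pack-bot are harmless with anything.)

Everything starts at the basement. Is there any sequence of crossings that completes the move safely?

1. Technician goes to the rooftop with the grip-bot.
2. Technician goes back to the basement alone.
3. Technician goes to the rooftop with the scan-bot.
4. Technician goes back to the basement alone.
5. Technician goes to the rooftop with the cut-bot.
6. Technician goes back to the basement alone.
7. Technician goes to the rooftop with the sort-bot.
8. Technician goes back to the basement alone.
9. Technician goes to the rooftop with the drill-bot.
10. Technician goes back to the basement with the grip-bot.
11. Technician goes to the rooftop with the lift-bot.
12. Technician goes back to the basement alone.
13. Technician goes to the rooftop with the pack-bot.
14. Technician goes back to the basement alone.
15. Technician goes to the rooftop with the grip-bot.

Yes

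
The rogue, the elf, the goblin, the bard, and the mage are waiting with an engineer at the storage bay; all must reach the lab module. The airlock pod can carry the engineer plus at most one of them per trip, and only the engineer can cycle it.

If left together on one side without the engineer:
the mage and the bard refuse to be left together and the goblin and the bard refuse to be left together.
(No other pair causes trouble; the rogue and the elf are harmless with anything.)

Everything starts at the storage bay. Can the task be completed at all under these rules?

Yes

1. Engineer goes to the lab module with the bard.  [the storage bay: the elf, the goblin, the mage, the rogue | the lab module: the bard]
2. Engineer goes back to the storage bay alone.  [the storage bay: the elf, the goblin, the mage, the rogue | the lab module: the bard]
3. Engineer goes to the lab module with the rogue.  [the storage bay: the elf, the goblin, the mage | the lab module: the bard, the rogue]
4. Engineer goes back to the storage bay alone.  [the storage bay: the elf, the goblin, the mage | the lab module: the bard, the rogue]
5. Engineer goes to the lab module with the elf.  [the storage bay: the goblin, the mage | the lab module: the bard, the elf, the rogue]
6. Engineer goes back to the storage bay alone.  [the storage bay: the goblin, the mage | the lab module: the bard, the elf, the rogue]
7. Engineer goes to the lab module with the goblin.  [the storage bay: the mage | the lab module: the bard, the elf, the goblin, the rogue]
8. Engineer goes back to the storage bay with the bard.  [the storage bay: the bard, the mage | the lab module: the elf, the goblin, the rogue]
9. Engineer goes to the lab module with the mage.  [the storage bay: the bard | the lab module: the elf, the goblin, the mage, the rogue]
10. Engineer goes back to the storage bay alone.  [the storage bay: the bard | the lab module: the elf, the goblin, the mage, the rogue]
11. Engineer goes to the lab module with the bard.  [the storage bay: — | the lab module: the bard, the elf, the goblin, the mage, the rogue]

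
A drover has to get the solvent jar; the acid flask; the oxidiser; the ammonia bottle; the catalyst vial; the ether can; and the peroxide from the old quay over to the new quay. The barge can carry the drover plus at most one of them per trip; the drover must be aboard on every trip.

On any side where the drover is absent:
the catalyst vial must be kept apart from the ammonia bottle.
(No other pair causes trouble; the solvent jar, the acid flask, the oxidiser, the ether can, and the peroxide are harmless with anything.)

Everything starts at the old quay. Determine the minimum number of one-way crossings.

Counting alone: the drover can take at most 1 across per trip to the new quay, so moving all 7 needs at least 7 loaded trips out, with a return between consecutive ones — at least 13 crossings.
The plan below uses exactly 13 crossings, so it is optimal:
1. Drover goes to the new quay with the ammonia bottle.  [the old quay: the acid flask, the catalyst vial, the ether can, the oxidiser, the peroxide, the solvent jar | the new quay: the ammonia bottle]
2. Drover goes back to the old quay alone.  [the old quay: the acid flask, the catalyst vial, the ether can, the oxidiser, the peroxide, the solvent jar | the new quay: the ammonia bottle]
3. Drover goes to the new quay with the solvent jar.  [the old quay: the acid flask, the catalyst vial, the ether can, the oxidiser, the peroxide | the new quay: the ammonia bottle, the solvent jar]
4. Drover goes back to the old quay alone.  [the old quay: the acid flask, the catalyst vial, the ether can, the oxidiser, the peroxide | the new quay: the ammonia bottle, the solvent jar]
5. Drover goes to the new quay with the acid flask.  [the old quay: the catalyst vial, the ether can, the oxidiser, the peroxide | the new quay: the acid flask, the ammonia bottle, the solvent jar]
6. Drover goes back to the old quay alone.  [the old quay: the catalyst vial, the ether can, the oxidiser, the peroxide | the new quay: the acid flask, the ammonia bottle, the solvent jar]
7. Drover goes to the new quay with the oxidiser.  [the old quay: the catalyst vial, the ether can, the peroxide | the new quay: the acid flask, the ammonia bottle, the oxidiser, the solvent jar]
8. Drover goes back to the old quay alone.  [the old quay: the catalyst vial, the ether can, the peroxide | the new quay: the acid flask, the ammonia bottle, the oxidiser, the solvent jar]
9. Drover goes to the new quay with the ether can.  [the old quay: the catalyst vial, the peroxide | the new quay: the acid flask, the ammonia bottle, the ether can, the oxidiser, the solvent jar]
10. Drover goes back to the old quay alone.  [the old quay: the catalyst vial, the peroxide | the new quay: the acid flask, the ammonia bottle, the ether can, the oxidiser, the solvent jar]
11. Drover goes to the new quay with the peroxide.  [the old quay: the catalyst vial | the new quay: the acid flask, the ammonia bottle, the ether can, the oxidiser, the peroxide, the solvent jar]
12. Drover goes back to the old quay alone.  [the old quay: the catalyst vial | the new quay: the acid flask, the ammonia bottle, the ether can, the oxidiser, the peroxide, the solvent jar]
13. Drover goes to the new quay with the catalyst vial.  [the old quay: — | the new quay: the acid flask, the ammonia bottle, the catalyst vial, the ether can, the oxidiser, the peroxide, the solvent jar]

13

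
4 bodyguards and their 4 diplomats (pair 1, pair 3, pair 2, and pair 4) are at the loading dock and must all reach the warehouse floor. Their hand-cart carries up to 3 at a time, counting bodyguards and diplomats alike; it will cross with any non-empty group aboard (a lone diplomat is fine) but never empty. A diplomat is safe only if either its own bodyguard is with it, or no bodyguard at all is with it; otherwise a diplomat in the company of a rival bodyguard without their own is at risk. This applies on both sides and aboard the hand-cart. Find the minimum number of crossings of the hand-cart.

9

Counting alone: each trip to the warehouse floor takes at most 3 across and each return brings at least 1 back, so after t trips out (and t−1 returns) at most 3t − (t−1) of the 8 are across; that first reaches 8 at t = 4, so at least 7 crossings are needed.
The safety rule pushes this higher. Following every safe sequence of crossings, the most of the 8 that can be at the warehouse floor as the hand-cart arrives there on crossing 7 is 7 — never all 8.
So no plan with fewer than 9 crossings exists, and this one achieves 9:
1. bodyguard 1 and diplomat 1 cross → the warehouse floor.
2. bodyguard 1 crosses ← the loading dock.
3. bodyguard 1, bodyguard 3, and diplomat 3 cross → the warehouse floor.
4. bodyguard 1 and diplomat 1 cross ← the loading dock.
5. bodyguard 1, bodyguard 2, and bodyguard 4 cross → the warehouse floor.
6. diplomat 3 crosses ← the loading dock.
7. diplomat 1 and diplomat 3 cross → the warehouse floor.
8. diplomat 1 crosses ← the loading dock.
9. diplomat 1, diplomat 2, and diplomat 4 cross → the warehouse floor.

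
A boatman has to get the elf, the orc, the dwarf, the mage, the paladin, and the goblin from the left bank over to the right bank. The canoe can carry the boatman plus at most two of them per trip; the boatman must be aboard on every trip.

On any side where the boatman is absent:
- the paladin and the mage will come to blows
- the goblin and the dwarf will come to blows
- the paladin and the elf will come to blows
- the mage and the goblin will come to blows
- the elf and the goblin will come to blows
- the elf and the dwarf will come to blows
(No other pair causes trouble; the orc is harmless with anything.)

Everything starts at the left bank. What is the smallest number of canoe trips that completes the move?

Whatever the first load, the items left behind include a forbidden pair without the boatman. No opening move is safe, so no plan exists.

impossible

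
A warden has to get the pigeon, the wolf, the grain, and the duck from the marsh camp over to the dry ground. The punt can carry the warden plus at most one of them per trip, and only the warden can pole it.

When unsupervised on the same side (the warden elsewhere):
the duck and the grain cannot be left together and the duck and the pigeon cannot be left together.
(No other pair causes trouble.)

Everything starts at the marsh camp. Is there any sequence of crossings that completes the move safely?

Yes

1. Warden goes to the dry ground with the duck.  [the marsh camp: the grain, the pigeon, the wolf | the dry ground: the duck]
2. Warden goes back to the marsh camp alone.  [the marsh camp: the grain, the pigeon, the wolf | the dry ground: the duck]
3. Warden goes to the dry ground with the pigeon.  [the marsh camp: the grain, the wolf | the dry ground: the duck, the pigeon]
4. Warden goes back to the marsh camp with the duck.  [the marsh camp: the duck, the grain, the wolf | the dry ground: the pigeon]
5. Warden goes to the dry ground with the grain.  [the marsh camp: the duck, the wolf | the dry ground: the grain, the pigeon]
6. Warden goes back to the marsh camp alone.  [the marsh camp: the duck, the wolf | the dry ground: the grain, the pigeon]
7. Warden goes to the dry ground with the wolf.  [the marsh camp: the duck | the dry ground: the grain, the pigeon, the wolf]
8. Warden goes back to the marsh camp alone.  [the marsh camp: the duck | the dry ground: the grain, the pigeon, the wolf]
9. Warden goes to the dry ground with the duck.  [the marsh camp: — | the dry ground: the duck, the grain, the pigeon, the wolf]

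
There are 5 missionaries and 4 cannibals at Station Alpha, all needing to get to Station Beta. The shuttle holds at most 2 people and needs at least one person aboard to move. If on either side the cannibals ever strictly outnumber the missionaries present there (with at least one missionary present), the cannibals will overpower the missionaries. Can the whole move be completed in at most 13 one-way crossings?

Counting alone: each trip to Station Beta takes at most 2 across and each return brings at least 1 back, so after t trips out (and t−1 returns) at most 2t − (t−1) of the 9 are across; that first reaches 9 at t = 8, so at least 15 crossings are needed.
Since 13 < 15, 13 crossings cannot be enough. (The shortest complete plan in fact takes 15:)
1. 2 cannibals → Station Beta.  (Station Alpha: 5M 2C; Station Beta: 0M 2C)
2. 1 cannibal ← Station Alpha.  (Station Alpha: 5M 3C; Station Beta: 0M 1C)
3. 2 cannibals → Station Beta.  (Station Alpha: 5M 1C; Station Beta: 0M 3C)
4. 1 cannibal ← Station Alpha.  (Station Alpha: 5M 2C; Station Beta: 0M 2C)
5. 2 missionaries → Station Beta.  (Station Alpha: 3M 2C; Station Beta: 2M 2C)
6. 1 cannibal ← Station Alpha.  (Station Alpha: 3M 3C; Station Beta: 2M 1C)
7. 1 missionary and 1 cannibal → Station Beta.  (Station Alpha: 2M 2C; Station Beta: 3M 2C)
8. 1 missionary ← Station Alpha.  (Station Alpha: 3M 2C; Station Beta: 2M 2C)
9. 1 missionary and 1 cannibal → Station Beta.  (Station Alpha: 2M 1C; Station Beta: 3M 3C)
10. 1 cannibal ← Station Alpha.  (Station Alpha: 2M 2C; Station Beta: 3M 2C)
11. 1 missionary and 1 cannibal → Station Beta.  (Station Alpha: 1M 1C; Station Beta: 4M 3C)
12. 1 missionary ← Station Alpha.  (Station Alpha: 2M 1C; Station Beta: 3M 3C)
13. 1 missionary and 1 cannibal → Station Beta.  (Station Alpha: 1M 0C; Station Beta: 4M 4C)
14. 1 cannibal ← Station Alpha.  (Station Alpha: 1M 1C; Station Beta: 4M 3C)
15. 1 missionary and 1 cannibal → Station Beta.  (Station Alpha: 0M 0C; Station Beta: 5M 4C)

No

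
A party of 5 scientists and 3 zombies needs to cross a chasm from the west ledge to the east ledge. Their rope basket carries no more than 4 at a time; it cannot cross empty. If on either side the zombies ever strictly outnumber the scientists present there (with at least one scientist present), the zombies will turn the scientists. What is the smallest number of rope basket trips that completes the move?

5

Counting alone: each trip to the east ledge takes at most 4 across and each return brings at least 1 back, so after t trips out (and t−1 returns) at most 4t − (t−1) of the 8 are across; that first reaches 8 at t = 3, so at least 5 crossings are needed.
The plan below uses exactly 5 crossings, so it is optimal:
1. 2 zombies → the east ledge.  (the west ledge: 5S 1Z; the east ledge: 0S 2Z)
2. 1 zombie ← the west ledge.  (the west ledge: 5S 2Z; the east ledge: 0S 1Z)
3. 3 scientists and 1 zombie → the east ledge.  (the west ledge: 2S 1Z; the east ledge: 3S 2Z)
4. 1 zombie ← the west ledge.  (the west ledge: 2S 2Z; the east ledge: 3S 1Z)
5. 2 scientists and 2 zombies → the east ledge.  (the west ledge: 0S 0Z; the east ledge: 5S 3Z)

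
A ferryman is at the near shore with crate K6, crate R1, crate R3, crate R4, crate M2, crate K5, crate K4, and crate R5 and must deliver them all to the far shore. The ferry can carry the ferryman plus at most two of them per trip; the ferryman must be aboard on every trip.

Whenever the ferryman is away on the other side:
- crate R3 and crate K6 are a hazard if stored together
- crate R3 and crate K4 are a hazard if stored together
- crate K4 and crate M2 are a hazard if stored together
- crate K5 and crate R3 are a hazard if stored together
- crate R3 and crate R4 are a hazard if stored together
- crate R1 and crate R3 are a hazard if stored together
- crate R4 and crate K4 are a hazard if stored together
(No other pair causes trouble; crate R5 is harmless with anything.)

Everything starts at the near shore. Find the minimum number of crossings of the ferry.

13

Counting alone: the ferryman can take at most 2 across per trip to the far shore, so moving all 8 needs at least 4 loaded trips out, with a return between consecutive ones — at least 7 crossings.
The safety rule pushes this higher. Following every safe sequence of crossings, the most of the 8 that can be at the far shore as the ferry arrives there on crossings 7, 9, 11 is 5, 6, 7 respectively — never all 8.
So no plan with fewer than 13 crossings exists, and this one achieves 13:
1. Ferryman goes to the far shore with crate K4 and crate R3.  [the near shore: crate K5, crate K6, crate M2, crate R1, crate R4, crate R5 | the far shore: crate K4, crate R3]
2. Ferryman goes back to the near shore with crate R3.  [the near shore: crate K5, crate K6, crate M2, crate R1, crate R3, crate R4, crate R5 | the far shore: crate K4]
3. Ferryman goes to the far shore with crate K6 and crate R3.  [the near shore: crate K5, crate M2, crate R1, crate R4, crate R5 | the far shore: crate K4, crate K6, crate R3]
4. Ferryman goes back to the near shore with crate R3.  [the near shore: crate K5, crate M2, crate R1, crate R3, crate R4, crate R5 | the far shore: crate K4, crate K6]
5. Ferryman goes to the far shore with crate R1 and crate R3.  [the near shore: crate K5, crate M2, crate R4, crate R5 | the far shore: crate K4, crate K6, crate R1, crate R3]
6. Ferryman goes back to the near shore with crate R3.  [the near shore: crate K5, crate M2, crate R3, crate R4, crate R5 | the far shore: crate K4, crate K6, crate R1]
7. Ferryman goes to the far shore with crate K5 and crate R3.  [the near shore: crate M2, crate R4, crate R5 | the far shore: crate K4, crate K5, crate K6, crate R1, crate R3]
8. Ferryman goes back to the near shore with crate R3.  [the near shore: crate M2, crate R3, crate R4, crate R5 | the far shore: crate K4, crate K5, crate K6, crate R1]
9. Ferryman goes to the far shore with crate R3 and crate R5.  [the near shore: crate M2, crate R4 | the far shore: crate K4, crate K5, crate K6, crate R1, crate R3, crate R5]
10. Ferryman goes back to the near shore with crate R3.  [the near shore: crate M2, crate R3, crate R4 | the far shore: crate K4, crate K5, crate K6, crate R1, crate R5]
11. Ferryman goes to the far shore with crate M2 and crate R4.  [the near shore: crate R3 | the far shore: crate K4, crate K5, crate K6, crate M2, crate R1, crate R4, crate R5]
12. Ferryman goes back to the near shore with crate K4.  [the near shore: crate K4, crate R3 | the far shore: crate K5, crate K6, crate M2, crate R1, crate R4, crate R5]
13. Ferryman goes to the far shore with crate K4 and crate R3.  [the near shore: — | the far shore: crate K4, crate K5, crate K6, crate M2, crate R1, crate R3, crate R4, crate R5]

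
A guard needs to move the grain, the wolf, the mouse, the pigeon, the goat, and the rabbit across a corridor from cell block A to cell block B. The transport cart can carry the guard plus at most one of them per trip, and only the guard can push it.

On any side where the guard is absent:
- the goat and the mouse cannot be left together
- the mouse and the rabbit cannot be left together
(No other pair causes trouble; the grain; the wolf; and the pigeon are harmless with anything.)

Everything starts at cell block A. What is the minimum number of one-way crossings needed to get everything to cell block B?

13

Counting alone: the guard can take at most 1 across per trip to cell block B, so moving all 6 needs at least 6 loaded trips out, with a return between consecutive ones — at least 11 crossings.
The safety rule pushes this higher. Following every safe sequence of crossings, the most of the 6 that can be at cell block B as the transport cart arrives there on crossing 11 is 5 — never all 6.
So no plan with fewer than 13 crossings exists, and this one achieves 13:
1. Guard goes to cell block B with the mouse.
2. Guard goes back to cell block A alone.
3. Guard goes to cell block B with the grain.
4. Guard goes back to cell block A alone.
5. Guard goes to cell block B with the wolf.
6. Guard goes back to cell block A alone.
7. Guard goes to cell block B with the pigeon.
8. Guard goes back to cell block A alone.
9. Guard goes to cell block B with the goat.
10. Guard goes back to cell block A with the mouse.
11. Guard goes to cell block B with the rabbit.
12. Guard goes back to cell block A alone.
13. Guard goes to cell block B with the mouse.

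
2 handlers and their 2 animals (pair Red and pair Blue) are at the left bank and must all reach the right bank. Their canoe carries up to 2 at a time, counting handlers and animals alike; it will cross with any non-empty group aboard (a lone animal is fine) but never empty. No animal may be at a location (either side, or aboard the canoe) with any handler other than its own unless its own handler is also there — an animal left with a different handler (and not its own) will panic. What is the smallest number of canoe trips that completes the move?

5

Counting alone: each trip to the right bank takes at most 2 across and each return brings at least 1 back, so after t trips out (and t−1 returns) at most 2t − (t−1) of the 4 are across; that first reaches 4 at t = 3, so at least 5 crossings are needed.
The plan below uses exactly 5 crossings, so it is optimal:
1. animal Red and handler Red cross → the right bank.
2. handler Red crosses ← the left bank.
3. handler Blue and handler Red cross → the right bank.
4. handler Blue crosses ← the left bank.
5. animal Blue and handler Blue cross → the right bank.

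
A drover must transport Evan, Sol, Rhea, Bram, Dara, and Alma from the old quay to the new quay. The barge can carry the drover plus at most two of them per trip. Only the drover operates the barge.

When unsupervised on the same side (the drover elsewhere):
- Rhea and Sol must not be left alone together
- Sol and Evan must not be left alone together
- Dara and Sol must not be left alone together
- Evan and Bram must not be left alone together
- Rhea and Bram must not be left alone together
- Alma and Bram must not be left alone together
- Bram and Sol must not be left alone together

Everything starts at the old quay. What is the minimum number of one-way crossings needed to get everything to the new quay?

Counting alone: the drover can take at most 2 across per trip to the new quay, so moving all 6 needs at least 3 loaded trips out, with a return between consecutive ones — at least 5 crossings.
The safety rule pushes this higher. Following every safe sequence of crossings, the most of the 6 that can be at the new quay as the barge arrives there on crossings 5, 7 is 4, 5 respectively — never all 6.
So no plan with fewer than 9 crossings exists, and this one achieves 9:
1. Drover goes to the new quay with Bram and Sol.  [the old quay: Alma, Dara, Evan, Rhea | the new quay: Bram, Sol]
2. Drover goes back to the old quay with Sol.  [the old quay: Alma, Dara, Evan, Rhea, Sol | the new quay: Bram]
3. Drover goes to the new quay with Dara and Sol.  [the old quay: Alma, Evan, Rhea | the new quay: Bram, Dara, Sol]
4. Drover goes back to the old quay with Sol.  [the old quay: Alma, Evan, Rhea, Sol | the new quay: Bram, Dara]
5. Drover goes to the new quay with Evan and Rhea.  [the old quay: Alma, Sol | the new quay: Bram, Dara, Evan, Rhea]
6. Drover goes back to the old quay with Bram.  [the old quay: Alma, Bram, Sol | the new quay: Dara, Evan, Rhea]
7. Drover goes to the new quay with Alma and Sol.  [the old quay: Bram | the new quay: Alma, Dara, Evan, Rhea, Sol]
8. Drover goes back to the old quay with Sol.  [the old quay: Bram, Sol | the new quay: Alma, Dara, Evan, Rhea]
9. Drover goes to the new quay with Bram and Sol.  [the old quay: — | the new quay: Alma, Bram, Dara, Evan, Rhea, Sol]

9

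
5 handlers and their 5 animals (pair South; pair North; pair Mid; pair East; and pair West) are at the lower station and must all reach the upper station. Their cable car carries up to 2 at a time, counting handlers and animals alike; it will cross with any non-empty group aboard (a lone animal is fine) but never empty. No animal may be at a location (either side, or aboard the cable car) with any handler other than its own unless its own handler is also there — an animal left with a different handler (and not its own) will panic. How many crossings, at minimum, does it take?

impossible

Following every safe sequence of crossings from the start, the most of the 10 that can be at the upper station as the cable car arrives there on crossings 1, 3, 5, 7 is 2, 3, 4, 5 respectively; the best ever achieved is 5 of 10.
From crossing 9 on, no configuration arises that was not already reachable earlier: only 82 distinct safe configurations (who is on which side, and where the cable car is) can ever be reached, none of them has everyone across, and every continuation just revisits them. So no valid plan exists.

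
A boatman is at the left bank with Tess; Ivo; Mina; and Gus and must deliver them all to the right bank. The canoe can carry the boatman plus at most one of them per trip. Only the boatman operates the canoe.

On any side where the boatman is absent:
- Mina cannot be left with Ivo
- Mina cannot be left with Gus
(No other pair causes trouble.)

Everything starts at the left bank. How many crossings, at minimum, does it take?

9

Counting alone: the boatman can take at most 1 across per trip to the right bank, so moving all 4 needs at least 4 loaded trips out, with a return between consecutive ones — at least 7 crossings.
The safety rule pushes this higher. Following every safe sequence of crossings, the most of the 4 that can be at the right bank as the canoe arrives there on crossing 7 is 3 — never all 4.
So no plan with fewer than 9 crossings exists, and this one achieves 9:
1. Boatman goes to the right bank with Mina.
2. Boatman goes back to the left bank alone.
3. Boatman goes to the right bank with Tess.
4. Boatman goes back to the left bank alone.
5. Boatman goes to the right bank with Ivo.
6. Boatman goes back to the left bank with Mina.
7. Boatman goes to the right bank with Gus.
8. Boatman goes back to the left bank alone.
9. Boatman goes to the right bank with Mina.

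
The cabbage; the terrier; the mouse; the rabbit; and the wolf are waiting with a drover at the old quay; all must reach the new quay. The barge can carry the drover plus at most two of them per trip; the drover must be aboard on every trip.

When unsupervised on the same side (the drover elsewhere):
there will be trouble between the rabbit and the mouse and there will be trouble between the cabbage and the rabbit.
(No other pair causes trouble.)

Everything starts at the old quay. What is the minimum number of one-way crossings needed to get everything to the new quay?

5

Counting alone: the drover can take at most 2 across per trip to the new quay, so moving all 5 needs at least 3 loaded trips out, with a return between consecutive ones — at least 5 crossings.
The plan below uses exactly 5 crossings, so it is optimal:
1. Drover goes to the new quay with the rabbit.
2. Drover goes back to the old quay alone.
3. Drover goes to the new quay with the terrier and the wolf.
4. Drover goes back to the old quay alone.
5. Drover goes to the new quay with the cabbage and the mouse.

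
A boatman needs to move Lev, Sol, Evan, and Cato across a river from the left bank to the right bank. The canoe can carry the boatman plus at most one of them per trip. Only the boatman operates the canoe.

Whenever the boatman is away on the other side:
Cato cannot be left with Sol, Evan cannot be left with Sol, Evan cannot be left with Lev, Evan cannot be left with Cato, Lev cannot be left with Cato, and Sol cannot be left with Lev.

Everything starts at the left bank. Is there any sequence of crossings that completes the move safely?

No

Whatever the first load, the items left behind include a forbidden pair without the boatman. No opening move is safe, so no plan exists.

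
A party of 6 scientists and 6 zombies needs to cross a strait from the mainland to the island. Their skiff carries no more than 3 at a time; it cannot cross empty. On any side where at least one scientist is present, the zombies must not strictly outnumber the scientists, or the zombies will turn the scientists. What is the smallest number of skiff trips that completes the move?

Following every safe sequence of crossings from the start, the most of the 12 that can be at the island as the skiff arrives there on crossings 1, 3, 5 is 3, 5, 6 respectively; the best ever achieved is 6 of 12.
From crossing 7 on, no configuration arises that was not already reachable earlier: only 17 distinct safe configurations (who is on which side, and where the skiff is) can ever be reached, none of them has everyone across, and every continuation just revisits them. They are: 0 scientists + 0 zombies across (skiff back at the start); 0 scientists + 1 zombie across (skiff there); 0 scientists + 1 zombie across (skiff back at the start); 0 scientists + 2 zombies across (skiff there); 0 scientists + 2 zombies across (skiff back at the start); 0 scientists + 3 zombies across (skiff there); 0 scientists + 3 zombies across (skiff back at the start); 0 scientists + 4 zombies across (skiff there); 0 scientists + 4 zombies across (skiff back at the start); 0 scientists + 5 zombies across (skiff there); 0 scientists + 5 zombies across (skiff back at the start); 0 scientists + 6 zombies across (skiff there); 1 scientist + 1 zombie across (skiff there); 1 scientist + 1 zombie across (skiff back at the start); 2 scientists + 2 zombies across (skiff there); 2 scientists + 2 zombies across (skiff back at the start); 3 scientists + 3 zombies across (skiff there). So no valid plan exists.

impossible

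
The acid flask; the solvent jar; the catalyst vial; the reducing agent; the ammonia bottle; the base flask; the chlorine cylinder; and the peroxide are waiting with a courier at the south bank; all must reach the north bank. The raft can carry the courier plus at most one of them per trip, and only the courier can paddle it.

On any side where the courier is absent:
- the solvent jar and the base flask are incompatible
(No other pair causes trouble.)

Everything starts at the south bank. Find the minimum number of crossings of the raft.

Counting alone: the courier can take at most 1 across per trip to the north bank, so moving all 8 needs at least 8 loaded trips out, with a return between consecutive ones — at least 15 crossings.
The plan below uses exactly 15 crossings, so it is optimal:
1. Courier goes to the north bank with the solvent jar.
2. Courier goes back to the south bank alone.
3. Courier goes to the north bank with the acid flask.
4. Courier goes back to the south bank alone.
5. Courier goes to the north bank with the catalyst vial.
6. Courier goes back to the south bank alone.
7. Courier goes to the north bank with the reducing agent.
8. Courier goes back to the south bank alone.
9. Courier goes to the north bank with the ammonia bottle.
10. Courier goes back to the south bank alone.
11. Courier goes to the north bank with the chlorine cylinder.
12. Courier goes back to the south bank alone.
13. Courier goes to the north bank with the peroxide.
14. Courier goes back to the south bank alone.
15. Courier goes to the north bank with the base flask.

15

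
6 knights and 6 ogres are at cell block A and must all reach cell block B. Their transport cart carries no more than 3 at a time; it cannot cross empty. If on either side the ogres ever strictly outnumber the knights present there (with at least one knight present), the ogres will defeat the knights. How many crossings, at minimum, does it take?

impossible

Following every safe sequence of crossings from the start, the most of the 12 that can be at cell block B as the transport cart arrives there on crossings 1, 3, 5 is 3, 5, 6 respectively; the best ever achieved is 6 of 12.
From crossing 7 on, no configuration arises that was not already reachable earlier: only 17 distinct safe configurations (who is on which side, and where the transport cart is) can ever be reached, none of them has everyone across, and every continuation just revisits them. They are: 0 knights + 0 ogres across (transport cart back at the start); 0 knights + 1 ogre across (transport cart there); 0 knights + 1 ogre across (transport cart back at the start); 0 knights + 2 ogres across (transport cart there); 0 knights + 2 ogres across (transport cart back at the start); 0 knights + 3 ogres across (transport cart there); 0 knights + 3 ogres across (transport cart back at the start); 0 knights + 4 ogres across (transport cart there); 0 knights + 4 ogres across (transport cart back at the start); 0 knights + 5 ogres across (transport cart there); 0 knights + 5 ogres across (transport cart back at the start); 0 knights + 6 ogres across (transport cart there); 1 knight + 1 ogre across (transport cart there); 1 knight + 1 ogre across (transport cart back at the start); 2 knights + 2 ogres across (transport cart there); 2 knights + 2 ogres across (transport cart back at the start); 3 knights + 3 ogres across (transport cart there). So no valid plan exists.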